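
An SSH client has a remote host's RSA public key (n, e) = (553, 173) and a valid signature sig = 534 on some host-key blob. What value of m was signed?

sig^2 ≡ 534^2 = 285156 ≡ 361
sig^4 ≡ 361^2 = 130321 ≡ 366
sig^8 ≡ 366^2 = 133956 ≡ 130
sig^16 ≡ 130^2 = 16900 ≡ 310
sig^32 ≡ 310^2 = 96100 ≡ 431
sig^64 ≡ 431^2 = 185761 ≡ 506
sig^128 ≡ 506^2 = 256036 ≡ 550
173 = 128 + 32 + 8 + 4 + 1, so sig^173 ≡ 550·431·130·366·534 ≡ 193 (mod 553)

193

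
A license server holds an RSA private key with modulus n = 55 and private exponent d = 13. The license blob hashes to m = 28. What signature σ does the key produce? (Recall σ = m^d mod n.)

m^13 mod 55 = 18

18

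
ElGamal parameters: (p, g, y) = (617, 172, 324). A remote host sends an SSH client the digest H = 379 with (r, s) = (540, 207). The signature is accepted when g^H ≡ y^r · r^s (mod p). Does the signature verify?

does not verify

Left side g^H mod p:
172^2 = 29584 ≡ 585
172^4 ≡ 585^2 = 342225 ≡ 407
172^8 ≡ 407^2 = 165649 ≡ 293
172^16 ≡ 293^2 = 85849 ≡ 86
172^32 ≡ 86^2 = 7396 ≡ 609
172^64 ≡ 609^2 = 370881 ≡ 64
172^128 ≡ 64^2 = 4096 ≡ 394
172^256 ≡ 394^2 = 155236 ≡ 369
379 = 256 + 64 + 32 + 16 + 8 + 2 + 1, so 172^379 ≡ 369·64·609·86·293·585·172 ≡ 396 (mod 617)
Right side y^r · r^s mod p:
324^2 = 104976 ≡ 86
324^4 ≡ 86^2 = 7396 ≡ 609
324^8 ≡ 609^2 = 370881 ≡ 64
324^16 ≡ 64^2 = 4096 ≡ 394
324^32 ≡ 394^2 = 155236 ≡ 369
324^64 ≡ 369^2 = 136161 ≡ 421
324^128 ≡ 421^2 = 177241 ≡ 162
324^256 ≡ 162^2 = 26244 ≡ 330
324^512 ≡ 330^2 = 108900 ≡ 308
540 = 512 + 16 + 8 + 4, so 324^540 ≡ 308·394·64·609 ≡ 293 (mod 617)
540^2 = 291600 ≡ 376
540^4 ≡ 376^2 = 141376 ≡ 83
540^8 ≡ 83^2 = 6889 ≡ 102
540^16 ≡ 102^2 = 10404 ≡ 532
540^32 ≡ 532^2 = 283024 ≡ 438
540^64 ≡ 438^2 = 191844 ≡ 574
540^128 ≡ 574^2 = 329476 ≡ 615
207 = 128 + 64 + 8 + 4 + 2 + 1, so 540^207 ≡ 615·574·102·83·376·540 ≡ 135 (mod 617)
293·135 = 39555 ≡ 67 (mod 617)
396 ≠ 67, so verification fails.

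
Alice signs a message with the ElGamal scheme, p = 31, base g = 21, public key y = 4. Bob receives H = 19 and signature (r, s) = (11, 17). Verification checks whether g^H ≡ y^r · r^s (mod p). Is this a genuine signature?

forged

Left side g^H mod p:
Squares mod 31: 21^1≡21, 21^2≡7, 21^4≡18, 21^8≡14, 21^16≡10
19 = 16 + 2 + 1, so 21^19 ≡ 10·7·21 ≡ 13 (mod 31)
Right side y^r · r^s mod p:
Squares mod 31: 4^1≡4, 4^2≡16, 4^4≡8, 4^8≡2
11 = 8 + 2 + 1, so 4^11 ≡ 2·16·4 ≡ 4 (mod 31)
Squares mod 31: 11^1≡11, 11^2≡28, 11^4≡9, 11^8≡19, 11^16≡20
17 = 16 + 1, so 11^17 ≡ 20·11 ≡ 3 (mod 31)
4·3 = 12 ≡ 12 (mod 31)
13 ≠ 12, so verification fails.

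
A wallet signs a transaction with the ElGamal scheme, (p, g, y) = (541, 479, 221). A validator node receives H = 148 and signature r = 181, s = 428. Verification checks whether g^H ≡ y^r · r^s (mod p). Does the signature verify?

Left side g^H mod p:
479^2 = 229441 ≡ 57
479^4 ≡ 57^2 = 3249 ≡ 3
479^8 ≡ 3^2 = 9
479^16 ≡ 9^2 = 81
479^32 ≡ 81^2 = 6561 ≡ 69
479^64 ≡ 69^2 = 4761 ≡ 433
479^128 ≡ 433^2 = 187489 ≡ 303
148 = 128 + 16 + 4, so 479^148 ≡ 303·81·3 ≡ 53 (mod 541)
Right side y^r · r^s mod p:
221^2 = 48841 ≡ 151
221^4 ≡ 151^2 = 22801 ≡ 79
221^8 ≡ 79^2 = 6241 ≡ 290
221^16 ≡ 290^2 = 84100 ≡ 245
221^32 ≡ 245^2 = 60025 ≡ 515
221^64 ≡ 515^2 = 265225 ≡ 135
221^128 ≡ 135^2 = 18225 ≡ 372
181 = 128 + 32 + 16 + 4 + 1, so 221^181 ≡ 372·515·245·79·221 ≡ 377 (mod 541)
181^2 = 32761 ≡ 301
181^4 ≡ 301^2 = 90601 ≡ 254
181^8 ≡ 254^2 = 64516 ≡ 137
181^16 ≡ 137^2 = 18769 ≡ 375
181^32 ≡ 375^2 = 140625 ≡ 506
181^64 ≡ 506^2 = 256036 ≡ 143
181^128 ≡ 143^2 = 20449 ≡ 432
181^256 ≡ 432^2 = 186624 ≡ 520
428 = 256 + 128 + 32 + 8 + 4, so 181^428 ≡ 520·432·506·137·254 ≡ 478 (mod 541)
377·478 = 180206 ≡ 53 (mod 541)
53 ≡ 53 (mod 541), so the signature is genuine.

verifies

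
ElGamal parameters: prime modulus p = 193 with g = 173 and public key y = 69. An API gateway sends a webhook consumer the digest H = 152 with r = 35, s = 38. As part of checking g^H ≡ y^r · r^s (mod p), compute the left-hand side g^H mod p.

150

173^152 mod 193 = 150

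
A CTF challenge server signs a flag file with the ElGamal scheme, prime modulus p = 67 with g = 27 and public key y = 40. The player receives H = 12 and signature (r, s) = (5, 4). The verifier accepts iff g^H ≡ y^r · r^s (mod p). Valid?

Left side g^H mod p:
27^2 = 729 ≡ 59
27^4 ≡ 59^2 = 3481 ≡ 64
27^8 ≡ 64^2 = 4096 ≡ 9
12 = 8 + 4, so 27^12 ≡ 9·64 ≡ 40 (mod 67)
Right side y^r · r^s mod p:
40^2 = 1600 ≡ 59
40^4 ≡ 59^2 = 3481 ≡ 64
5 = 4 + 1, so 40^5 ≡ 64·40 ≡ 14 (mod 67)
5^2 = 25
5^4 ≡ 25^2 = 625 ≡ 22
14·22 = 308 ≡ 40 (mod 67)
40 ≡ 40 (mod 67), so the signature is genuine.

yes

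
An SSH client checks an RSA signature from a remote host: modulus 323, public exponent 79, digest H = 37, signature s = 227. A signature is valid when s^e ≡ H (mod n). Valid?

s^2 ≡ 227^2 = 51529 ≡ 172
s^4 ≡ 172^2 = 29584 ≡ 191
s^8 ≡ 191^2 = 36481 ≡ 305
s^16 ≡ 305^2 = 93025 ≡ 1
s^32 ≡ 1^2 = 1
s^64 ≡ 1^2 = 1
79 = 64 + 8 + 4 + 2 + 1, so s^79 ≡ 1·305·191·172·227 ≡ 37 (mod 323)
37 = H, so the signature checks out.

yes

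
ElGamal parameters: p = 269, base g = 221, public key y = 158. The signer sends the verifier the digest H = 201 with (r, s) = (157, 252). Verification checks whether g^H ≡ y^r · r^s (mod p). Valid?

Left side g^H mod p:
Squares mod 269: 221^1≡221, 221^2≡152, 221^4≡239, 221^8≡93, 221^16≡41, 221^32≡67, 221^64≡185, 221^128≡62
201 = 128 + 64 + 8 + 1, so 221^201 ≡ 62·185·93·221 ≡ 187 (mod 269)
Right side y^r · r^s mod p:
Squares mod 269: 158^1≡158, 158^2≡216, 158^4≡119, 158^8≡173, 158^16≡70, 158^32≡58, 158^64≡136, 158^128≡204
157 = 128 + 16 + 8 + 4 + 1, so 158^157 ≡ 204·70·173·119·158 ≡ 223 (mod 269)
Squares mod 269: 157^1≡157, 157^2≡170, 157^4≡117, 157^8≡239, 157^16≡93, 157^32≡41, 157^64≡67, 157^128≡185
252 = 128 + 64 + 32 + 16 + 8 + 4, so 157^252 ≡ 185·67·41·93·239·117 ≡ 81 (mod 269)
223·81 = 18063 ≡ 40 (mod 269)
187 ≠ 40, so verification fails.

no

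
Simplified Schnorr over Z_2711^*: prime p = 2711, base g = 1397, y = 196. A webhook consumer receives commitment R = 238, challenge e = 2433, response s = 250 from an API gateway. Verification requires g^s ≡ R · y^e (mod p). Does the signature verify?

g^s mod p:
1397^2 = 1951609 ≡ 2400
1397^4 ≡ 2400^2 = 5760000 ≡ 1836
1397^8 ≡ 1836^2 = 3370896 ≡ 1123
1397^16 ≡ 1123^2 = 1261129 ≡ 514
1397^32 ≡ 514^2 = 264196 ≡ 1229
1397^64 ≡ 1229^2 = 1510441 ≡ 414
1397^128 ≡ 414^2 = 171396 ≡ 603
250 = 128 + 64 + 32 + 16 + 8 + 2, so 1397^250 ≡ 603·414·1229·514·1123·2400 ≡ 40 (mod 2711)
R · y^e mod p:
196^2 = 38416 ≡ 462
196^4 ≡ 462^2 = 213444 ≡ 1986
196^8 ≡ 1986^2 = 3944196 ≡ 2402
196^16 ≡ 2402^2 = 5769604 ≡ 596
196^32 ≡ 596^2 = 355216 ≡ 75
196^64 ≡ 75^2 = 5625 ≡ 203
196^128 ≡ 203^2 = 41209 ≡ 544
196^256 ≡ 544^2 = 295936 ≡ 437
196^512 ≡ 437^2 = 190969 ≡ 1199
196^1024 ≡ 1199^2 = 1437601 ≡ 771
196^2048 ≡ 771^2 = 594441 ≡ 732
2433 = 2048 + 256 + 128 + 1, so 196^2433 ≡ 732·437·544·196 ≡ 1025 (mod 2711)
238·1025 = 243950 ≡ 2671 (mod 2711)
40 ≠ 2671; the check fails.

does not verify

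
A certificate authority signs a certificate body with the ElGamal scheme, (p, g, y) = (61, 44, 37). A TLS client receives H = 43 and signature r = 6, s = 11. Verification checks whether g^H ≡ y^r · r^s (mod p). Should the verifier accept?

Left side g^H mod p:
Squares mod 61: 44^1≡44, 44^2≡45, 44^4≡12, 44^8≡22, 44^16≡57, 44^32≡16
43 = 32 + 8 + 2 + 1, so 44^43 ≡ 16·22·45·44 ≡ 35 (mod 61)
Right side y^r · r^s mod p:
Squares mod 61: 37^1≡37, 37^2≡27, 37^4≡58
6 = 4 + 2, so 37^6 ≡ 58·27 ≡ 41 (mod 61)
Squares mod 61: 6^1≡6, 6^2≡36, 6^4≡15, 6^8≡42
11 = 8 + 2 + 1, so 6^11 ≡ 42·36·6 ≡ 44 (mod 61)
41·44 = 1804 ≡ 35 (mod 61)
35 ≡ 35 (mod 61), so the signature is genuine.

accept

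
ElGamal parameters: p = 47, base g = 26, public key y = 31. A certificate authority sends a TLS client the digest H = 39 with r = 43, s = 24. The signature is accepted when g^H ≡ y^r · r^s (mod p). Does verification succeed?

Left side g^H mod p:
26^2 = 676 ≡ 18
26^4 ≡ 18^2 = 324 ≡ 42
26^8 ≡ 42^2 = 1764 ≡ 25
26^16 ≡ 25^2 = 625 ≡ 14
26^32 ≡ 14^2 = 196 ≡ 8
39 = 32 + 4 + 2 + 1, so 26^39 ≡ 8·42·18·26 ≡ 33 (mod 47)
Right side y^r · r^s mod p:
31^2 = 961 ≡ 21
31^4 ≡ 21^2 = 441 ≡ 18
31^8 ≡ 18^2 = 324 ≡ 42
31^16 ≡ 42^2 = 1764 ≡ 25
31^32 ≡ 25^2 = 625 ≡ 14
43 = 32 + 8 + 2 + 1, so 31^43 ≡ 14·42·21·31 ≡ 20 (mod 47)
43^2 = 1849 ≡ 16
43^4 ≡ 16^2 = 256 ≡ 21
43^8 ≡ 21^2 = 441 ≡ 18
43^16 ≡ 18^2 = 324 ≡ 42
24 = 16 + 8, so 43^24 ≡ 42·18 ≡ 4 (mod 47)
20·4 = 80 ≡ 33 (mod 47)
33 ≡ 33 (mod 47), so the signature is genuine.

passes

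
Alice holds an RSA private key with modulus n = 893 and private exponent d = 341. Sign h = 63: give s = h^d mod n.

833

h^341 mod 893 = 833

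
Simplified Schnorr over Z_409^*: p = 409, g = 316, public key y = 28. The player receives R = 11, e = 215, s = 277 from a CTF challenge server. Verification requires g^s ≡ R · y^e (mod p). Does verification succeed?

g^s mod p:
316^2 = 99856 ≡ 60
316^4 ≡ 60^2 = 3600 ≡ 328
316^8 ≡ 328^2 = 107584 ≡ 17
316^16 ≡ 17^2 = 289
316^32 ≡ 289^2 = 83521 ≡ 85
316^64 ≡ 85^2 = 7225 ≡ 272
316^128 ≡ 272^2 = 73984 ≡ 364
316^256 ≡ 364^2 = 132496 ≡ 389
277 = 256 + 16 + 4 + 1, so 316^277 ≡ 389·289·328·316 ≡ 173 (mod 409)
R · y^e mod p:
28^2 = 784 ≡ 375
28^4 ≡ 375^2 = 140625 ≡ 338
28^8 ≡ 338^2 = 114244 ≡ 133
28^16 ≡ 133^2 = 17689 ≡ 102
28^32 ≡ 102^2 = 10404 ≡ 179
28^64 ≡ 179^2 = 32041 ≡ 139
28^128 ≡ 139^2 = 19321 ≡ 98
215 = 128 + 64 + 16 + 4 + 2 + 1, so 28^215 ≡ 98·139·102·338·375·28 ≡ 235 (mod 409)
11·235 = 2585 ≡ 131 (mod 409)
173 ≠ 131; the check fails.

fails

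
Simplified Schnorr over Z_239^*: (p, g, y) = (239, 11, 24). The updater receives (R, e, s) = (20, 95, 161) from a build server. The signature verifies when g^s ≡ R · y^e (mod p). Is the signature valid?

g^s mod p:
11^2 = 121
11^4 ≡ 121^2 = 14641 ≡ 62
11^8 ≡ 62^2 = 3844 ≡ 20
11^16 ≡ 20^2 = 400 ≡ 161
11^32 ≡ 161^2 = 25921 ≡ 109
11^64 ≡ 109^2 = 11881 ≡ 170
11^128 ≡ 170^2 = 28900 ≡ 220
161 = 128 + 32 + 1, so 11^161 ≡ 220·109·11 ≡ 163 (mod 239)
R · y^e mod p:
24^2 = 576 ≡ 98
24^4 ≡ 98^2 = 9604 ≡ 44
24^8 ≡ 44^2 = 1936 ≡ 24
24^16 ≡ 24^2 = 576 ≡ 98
24^32 ≡ 98^2 = 9604 ≡ 44
24^64 ≡ 44^2 = 1936 ≡ 24
95 = 64 + 16 + 8 + 4 + 2 + 1, so 24^95 ≡ 24·98·24·44·98·24 ≡ 44 (mod 239)
20·44 = 880 ≡ 163 (mod 239)
163 ≡ 163 (mod 239); signature holds.

valid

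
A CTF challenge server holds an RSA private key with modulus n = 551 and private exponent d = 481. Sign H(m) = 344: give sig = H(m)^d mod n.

(H(m))^481 mod 551 = 136

136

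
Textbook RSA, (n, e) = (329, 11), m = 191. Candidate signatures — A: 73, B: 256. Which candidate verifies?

Candidate A: 73^2 = 5329 ≡ 65; 73^4 ≡ 65^2 = 4225 ≡ 277; 73^8 ≡ 277^2 = 76729 ≡ 72; 11 = 8 + 2 + 1, so 73^11 ≡ 72·65·73 ≡ 138 (mod 329)
Candidate B: 256^2 = 65536 ≡ 65; 256^4 ≡ 65^2 = 4225 ≡ 277; 256^8 ≡ 277^2 = 76729 ≡ 72; 11 = 8 + 2 + 1, so 256^11 ≡ 72·65·256 ≡ 191 (mod 329)
  → matches m = 191

B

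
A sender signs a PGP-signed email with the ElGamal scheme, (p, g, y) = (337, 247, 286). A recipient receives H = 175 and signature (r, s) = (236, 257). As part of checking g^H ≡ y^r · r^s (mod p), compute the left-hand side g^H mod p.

247^2 = 61009 ≡ 12
247^4 ≡ 12^2 = 144
247^8 ≡ 144^2 = 20736 ≡ 179
247^16 ≡ 179^2 = 32041 ≡ 26
247^32 ≡ 26^2 = 676 ≡ 2
247^64 ≡ 2^2 = 4
247^128 ≡ 4^2 = 16
175 = 128 + 32 + 8 + 4 + 2 + 1, so 247^175 ≡ 16·2·179·144·12·247 ≡ 163 (mod 337)

163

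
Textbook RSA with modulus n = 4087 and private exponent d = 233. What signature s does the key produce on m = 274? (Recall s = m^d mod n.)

3654

m^233 mod 4087 = 3654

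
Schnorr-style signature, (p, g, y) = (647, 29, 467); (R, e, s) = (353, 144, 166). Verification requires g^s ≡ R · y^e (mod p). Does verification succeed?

fails

g^s mod p:
Squares mod 647: 29^1≡29, 29^2≡194, 29^4≡110, 29^8≡454, 29^16≡370, 29^32≡383, 29^64≡467, 29^128≡50
166 = 128 + 32 + 4 + 2, so 29^166 ≡ 50·383·110·194 ≡ 272 (mod 647)
R · y^e mod p:
Squares mod 647: 467^1≡467, 467^2≡50, 467^4≡559, 467^8≡627, 467^16≡400, 467^32≡191, 467^64≡249, 467^128≡536
144 = 128 + 16, so 467^144 ≡ 536·400 ≡ 243 (mod 647)
353·243 = 85779 ≡ 375 (mod 647)
272 ≠ 375; the check fails.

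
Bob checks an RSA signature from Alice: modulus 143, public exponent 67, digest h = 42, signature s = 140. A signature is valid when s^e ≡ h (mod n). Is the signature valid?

invalid

s^2 ≡ 140^2 = 19600 ≡ 9
s^4 ≡ 9^2 = 81
s^8 ≡ 81^2 = 6561 ≡ 126
s^16 ≡ 126^2 = 15876 ≡ 3
s^32 ≡ 3^2 = 9
s^64 ≡ 9^2 = 81
67 = 64 + 2 + 1, so s^67 ≡ 81·9·140 ≡ 101 (mod 143)
101 ≠ 42, so verification fails.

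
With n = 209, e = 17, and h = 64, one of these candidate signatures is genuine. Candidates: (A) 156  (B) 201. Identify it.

B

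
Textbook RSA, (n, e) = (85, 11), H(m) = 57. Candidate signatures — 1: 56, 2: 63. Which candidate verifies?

Candidate 1: 56^11 mod 85 = 11
Candidate 2: 63^11 mod 85 = 57
  → matches H(m) = 57

2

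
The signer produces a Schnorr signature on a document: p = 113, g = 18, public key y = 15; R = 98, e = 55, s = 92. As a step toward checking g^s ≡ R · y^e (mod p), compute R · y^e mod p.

112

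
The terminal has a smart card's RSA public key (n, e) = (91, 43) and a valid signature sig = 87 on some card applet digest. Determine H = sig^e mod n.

87

sig^43 mod 91 = 87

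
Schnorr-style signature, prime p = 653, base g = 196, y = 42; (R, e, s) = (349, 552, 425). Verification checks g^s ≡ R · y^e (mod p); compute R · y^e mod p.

175

Squares mod 653: 42^1≡42, 42^2≡458, 42^4≡151, 42^8≡599, 42^16≡304, 42^32≡343, 42^64≡109, 42^128≡127, 42^256≡457, 42^512≡542
552 = 512 + 32 + 8, so 42^552 ≡ 542·343·599 ≡ 298 (mod 653)
R · y^e ≡ 349·298 = 104002 ≡ 175 (mod 653)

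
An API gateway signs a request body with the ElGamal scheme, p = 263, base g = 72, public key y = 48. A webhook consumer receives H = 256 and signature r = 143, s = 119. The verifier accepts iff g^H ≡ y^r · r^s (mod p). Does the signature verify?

Left side g^H mod p:
72^2 = 5184 ≡ 187
72^4 ≡ 187^2 = 34969 ≡ 253
72^8 ≡ 253^2 = 64009 ≡ 100
72^16 ≡ 100^2 = 10000 ≡ 6
72^32 ≡ 6^2 = 36
72^64 ≡ 36^2 = 1296 ≡ 244
72^128 ≡ 244^2 = 59536 ≡ 98
72^256 ≡ 98^2 = 9604 ≡ 136
Right side y^r · r^s mod p:
48^2 = 2304 ≡ 200
48^4 ≡ 200^2 = 40000 ≡ 24
48^8 ≡ 24^2 = 576 ≡ 50
48^16 ≡ 50^2 = 2500 ≡ 133
48^32 ≡ 133^2 = 17689 ≡ 68
48^64 ≡ 68^2 = 4624 ≡ 153
48^128 ≡ 153^2 = 23409 ≡ 2
143 = 128 + 8 + 4 + 2 + 1, so 48^143 ≡ 2·50·24·200·48 ≡ 148 (mod 263)
143^2 = 20449 ≡ 198
143^4 ≡ 198^2 = 39204 ≡ 17
143^8 ≡ 17^2 = 289 ≡ 26
143^16 ≡ 26^2 = 676 ≡ 150
143^32 ≡ 150^2 = 22500 ≡ 145
143^64 ≡ 145^2 = 21025 ≡ 248
119 = 64 + 32 + 16 + 4 + 2 + 1, so 143^119 ≡ 248·145·150·17·198·143 ≡ 72 (mod 263)
148·72 = 10656 ≡ 136 (mod 263)
136 ≡ 136 (mod 263), so the signature is genuine.

verifies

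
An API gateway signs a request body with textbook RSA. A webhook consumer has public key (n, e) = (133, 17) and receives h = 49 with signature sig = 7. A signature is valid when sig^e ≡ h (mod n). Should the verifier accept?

sig^2 ≡ 7^2 = 49
sig^4 ≡ 49^2 = 2401 ≡ 7
sig^8 ≡ 7^2 = 49
sig^16 ≡ 49^2 = 2401 ≡ 7
17 = 16 + 1, so sig^17 ≡ 7·7 ≡ 49 (mod 133)
Since 49 equals the digest 49, verification succeeds.

accept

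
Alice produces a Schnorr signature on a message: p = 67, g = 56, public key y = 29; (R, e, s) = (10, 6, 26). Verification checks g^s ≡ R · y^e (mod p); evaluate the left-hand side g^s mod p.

56^26 mod 67 = 10

10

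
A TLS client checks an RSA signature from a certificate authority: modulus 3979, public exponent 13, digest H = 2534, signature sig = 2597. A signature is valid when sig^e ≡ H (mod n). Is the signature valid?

invalid

sig^2 ≡ 2597^2 = 6744409 ≡ 4
sig^4 ≡ 4^2 = 16
sig^8 ≡ 16^2 = 256
13 = 8 + 4 + 1, so sig^13 ≡ 256·16·2597 ≡ 1445 (mod 3979)
The recovered value 1445 does not match the digest 2534.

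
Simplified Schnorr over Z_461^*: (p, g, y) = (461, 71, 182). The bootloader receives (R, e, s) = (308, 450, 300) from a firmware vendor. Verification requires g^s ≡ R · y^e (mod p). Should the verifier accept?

g^s mod p:
Squares mod 461: 71^1≡71, 71^2≡431, 71^4≡439, 71^8≡23, 71^16≡68, 71^32≡14, 71^64≡196, 71^128≡153, 71^256≡359
300 = 256 + 32 + 8 + 4, so 71^300 ≡ 359·14·23·439 ≡ 181 (mod 461)
R · y^e mod p:
Squares mod 461: 182^1≡182, 182^2≡393, 182^4≡14, 182^8≡196, 182^16≡153, 182^32≡359, 182^64≡262, 182^128≡416, 182^256≡181
450 = 256 + 128 + 64 + 2, so 182^450 ≡ 181·416·262·393 ≡ 45 (mod 461)
308·45 = 13860 ≡ 30 (mod 461)
181 ≠ 30; the check fails.

reject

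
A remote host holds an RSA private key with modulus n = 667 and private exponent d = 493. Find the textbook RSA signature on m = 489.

Squares mod 667: m^1≡489, m^2≡335, m^4≡169, m^8≡547, m^16≡393, m^32≡372, m^64≡315, m^128≡509, m^256≡285
493 = 256 + 128 + 64 + 32 + 8 + 4 + 1, so m^493 ≡ 285·509·315·372·547·169·489 ≡ 545 (mod 667)

545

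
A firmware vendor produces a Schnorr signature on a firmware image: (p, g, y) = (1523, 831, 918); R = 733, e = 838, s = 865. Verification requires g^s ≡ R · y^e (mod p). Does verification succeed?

fails

g^s mod p:
831^2 = 690561 ≡ 642
831^4 ≡ 642^2 = 412164 ≡ 954
831^8 ≡ 954^2 = 910116 ≡ 885
831^16 ≡ 885^2 = 783225 ≡ 403
831^32 ≡ 403^2 = 162409 ≡ 971
831^64 ≡ 971^2 = 942841 ≡ 104
831^128 ≡ 104^2 = 10816 ≡ 155
831^256 ≡ 155^2 = 24025 ≡ 1180
831^512 ≡ 1180^2 = 1392400 ≡ 378
865 = 512 + 256 + 64 + 32 + 1, so 831^865 ≡ 378·1180·104·971·831 ≡ 323 (mod 1523)
R · y^e mod p:
918^2 = 842724 ≡ 505
918^4 ≡ 505^2 = 255025 ≡ 684
918^8 ≡ 684^2 = 467856 ≡ 295
918^16 ≡ 295^2 = 87025 ≡ 214
918^32 ≡ 214^2 = 45796 ≡ 106
918^64 ≡ 106^2 = 11236 ≡ 575
918^128 ≡ 575^2 = 330625 ≡ 134
918^256 ≡ 134^2 = 17956 ≡ 1203
918^512 ≡ 1203^2 = 1447209 ≡ 359
838 = 512 + 256 + 64 + 4 + 2, so 918^838 ≡ 359·1203·575·684·505 ≡ 1143 (mod 1523)
733·1143 = 837819 ≡ 169 (mod 1523)
323 ≠ 169; the check fails.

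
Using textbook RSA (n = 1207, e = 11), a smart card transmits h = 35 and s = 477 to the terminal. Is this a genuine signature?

s^2 ≡ 477^2 = 227529 ≡ 613
s^4 ≡ 613^2 = 375769 ≡ 392
s^8 ≡ 392^2 = 153664 ≡ 375
11 = 8 + 2 + 1, so s^11 ≡ 375·613·477 ≡ 460 (mod 1207)
460 ≠ 35, so verification fails.

forged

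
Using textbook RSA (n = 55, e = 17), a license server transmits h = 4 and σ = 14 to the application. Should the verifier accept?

σ^2 ≡ 14^2 = 196 ≡ 31
σ^4 ≡ 31^2 = 961 ≡ 26
σ^8 ≡ 26^2 = 676 ≡ 16
σ^16 ≡ 16^2 = 256 ≡ 36
17 = 16 + 1, so σ^17 ≡ 36·14 ≡ 9 (mod 55)
The recovered value 9 does not match the digest 4.

reject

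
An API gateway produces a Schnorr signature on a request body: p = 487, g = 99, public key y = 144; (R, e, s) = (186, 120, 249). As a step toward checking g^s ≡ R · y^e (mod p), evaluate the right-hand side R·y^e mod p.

Squares mod 487: 144^1≡144, 144^2≡282, 144^4≡143, 144^8≡482, 144^16≡25, 144^32≡138, 144^64≡51
120 = 64 + 32 + 16 + 8, so 144^120 ≡ 51·138·25·482 ≡ 259 (mod 487)
R · y^e ≡ 186·259 = 48174 ≡ 448 (mod 487)

448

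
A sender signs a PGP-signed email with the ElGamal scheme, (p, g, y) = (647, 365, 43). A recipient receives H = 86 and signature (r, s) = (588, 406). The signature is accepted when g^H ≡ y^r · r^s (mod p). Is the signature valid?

valid

Left side g^H mod p:
365^2 = 133225 ≡ 590
365^4 ≡ 590^2 = 348100 ≡ 14
365^8 ≡ 14^2 = 196
365^16 ≡ 196^2 = 38416 ≡ 243
365^32 ≡ 243^2 = 59049 ≡ 172
365^64 ≡ 172^2 = 29584 ≡ 469
86 = 64 + 16 + 4 + 2, so 365^86 ≡ 469·243·14·590 ≡ 536 (mod 647)
Right side y^r · r^s mod p:
43^2 = 1849 ≡ 555
43^4 ≡ 555^2 = 308025 ≡ 53
43^8 ≡ 53^2 = 2809 ≡ 221
43^16 ≡ 221^2 = 48841 ≡ 316
43^32 ≡ 316^2 = 99856 ≡ 218
43^64 ≡ 218^2 = 47524 ≡ 293
43^128 ≡ 293^2 = 85849 ≡ 445
43^256 ≡ 445^2 = 198025 ≡ 43
43^512 ≡ 43^2 = 1849 ≡ 555
588 = 512 + 64 + 8 + 4, so 43^588 ≡ 555·293·221·53 ≡ 372 (mod 647)
588^2 = 345744 ≡ 246
588^4 ≡ 246^2 = 60516 ≡ 345
588^8 ≡ 345^2 = 119025 ≡ 624
588^16 ≡ 624^2 = 389376 ≡ 529
588^32 ≡ 529^2 = 279841 ≡ 337
588^64 ≡ 337^2 = 113569 ≡ 344
588^128 ≡ 344^2 = 118336 ≡ 582
588^256 ≡ 582^2 = 338724 ≡ 343
406 = 256 + 128 + 16 + 4 + 2, so 588^406 ≡ 343·582·529·345·246 ≡ 558 (mod 647)
372·558 = 207576 ≡ 536 (mod 647)
536 ≡ 536 (mod 647), so the signature is genuine.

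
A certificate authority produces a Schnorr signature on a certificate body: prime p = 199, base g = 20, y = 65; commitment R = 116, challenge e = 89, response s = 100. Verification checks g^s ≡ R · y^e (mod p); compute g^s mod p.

20^2 = 400 ≡ 2
20^4 ≡ 2^2 = 4
20^8 ≡ 4^2 = 16
20^16 ≡ 16^2 = 256 ≡ 57
20^32 ≡ 57^2 = 3249 ≡ 65
20^64 ≡ 65^2 = 4225 ≡ 46
100 = 64 + 32 + 4, so 20^100 ≡ 46·65·4 ≡ 20 (mod 199)

20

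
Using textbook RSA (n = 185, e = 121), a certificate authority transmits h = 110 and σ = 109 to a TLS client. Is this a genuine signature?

forged

σ^2 ≡ 109^2 = 11881 ≡ 41
σ^4 ≡ 41^2 = 1681 ≡ 16
σ^8 ≡ 16^2 = 256 ≡ 71
σ^16 ≡ 71^2 = 5041 ≡ 46
σ^32 ≡ 46^2 = 2116 ≡ 81
σ^64 ≡ 81^2 = 6561 ≡ 86
121 = 64 + 32 + 16 + 8 + 1, so σ^121 ≡ 86·81·46·71·109 ≡ 59 (mod 185)
59 ≠ 110, so verification fails.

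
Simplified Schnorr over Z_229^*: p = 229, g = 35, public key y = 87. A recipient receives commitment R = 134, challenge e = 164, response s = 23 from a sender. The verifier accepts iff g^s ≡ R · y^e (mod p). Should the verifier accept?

reject

g^s mod p:
35^2 = 1225 ≡ 80
35^4 ≡ 80^2 = 6400 ≡ 217
35^8 ≡ 217^2 = 47089 ≡ 144
35^16 ≡ 144^2 = 20736 ≡ 126
23 = 16 + 4 + 2 + 1, so 35^23 ≡ 126·217·80·35 ≡ 152 (mod 229)
R · y^e mod p:
87^2 = 7569 ≡ 12
87^4 ≡ 12^2 = 144
87^8 ≡ 144^2 = 20736 ≡ 126
87^16 ≡ 126^2 = 15876 ≡ 75
87^32 ≡ 75^2 = 5625 ≡ 129
87^64 ≡ 129^2 = 16641 ≡ 153
87^128 ≡ 153^2 = 23409 ≡ 51
164 = 128 + 32 + 4, so 87^164 ≡ 51·129·144 ≡ 3 (mod 229)
134·3 = 402 ≡ 173 (mod 229)
152 ≠ 173; the check fails.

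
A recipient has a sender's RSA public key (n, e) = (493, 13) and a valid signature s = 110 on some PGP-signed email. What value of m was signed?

111

s^2 ≡ 110^2 = 12100 ≡ 268
s^4 ≡ 268^2 = 71824 ≡ 339
s^8 ≡ 339^2 = 114921 ≡ 52
13 = 8 + 4 + 1, so s^13 ≡ 52·339·110 ≡ 111 (mod 493)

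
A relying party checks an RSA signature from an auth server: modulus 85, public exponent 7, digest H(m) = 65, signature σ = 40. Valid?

yes

σ^2 ≡ 40^2 = 1600 ≡ 70
σ^4 ≡ 70^2 = 4900 ≡ 55
7 = 4 + 2 + 1, so σ^7 ≡ 55·70·40 ≡ 65 (mod 85)
65 = H(m), so the signature checks out.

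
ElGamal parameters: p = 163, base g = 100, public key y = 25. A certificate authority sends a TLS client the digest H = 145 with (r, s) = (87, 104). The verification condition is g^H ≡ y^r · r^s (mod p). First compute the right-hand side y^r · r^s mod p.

25^2 = 625 ≡ 136
25^4 ≡ 136^2 = 18496 ≡ 77
25^8 ≡ 77^2 = 5929 ≡ 61
25^16 ≡ 61^2 = 3721 ≡ 135
25^32 ≡ 135^2 = 18225 ≡ 132
25^64 ≡ 132^2 = 17424 ≡ 146
87 = 64 + 16 + 4 + 2 + 1, so 25^87 ≡ 146·135·77·136·25 ≡ 40 (mod 163)
87^2 = 7569 ≡ 71
87^4 ≡ 71^2 = 5041 ≡ 151
87^8 ≡ 151^2 = 22801 ≡ 144
87^16 ≡ 144^2 = 20736 ≡ 35
87^32 ≡ 35^2 = 1225 ≡ 84
87^64 ≡ 84^2 = 7056 ≡ 47
104 = 64 + 32 + 8, so 87^104 ≡ 47·84·144 ≡ 131 (mod 163)
y^r · r^s ≡ 40·131 = 5240 ≡ 24 (mod 163)

24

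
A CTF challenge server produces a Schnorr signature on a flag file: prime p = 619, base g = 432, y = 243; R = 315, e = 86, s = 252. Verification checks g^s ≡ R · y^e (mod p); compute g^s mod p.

432^2 = 186624 ≡ 305
432^4 ≡ 305^2 = 93025 ≡ 175
432^8 ≡ 175^2 = 30625 ≡ 294
432^16 ≡ 294^2 = 86436 ≡ 395
432^32 ≡ 395^2 = 156025 ≡ 37
432^64 ≡ 37^2 = 1369 ≡ 131
432^128 ≡ 131^2 = 17161 ≡ 448
252 = 128 + 64 + 32 + 16 + 8 + 4, so 432^252 ≡ 448·131·37·395·294·175 ≡ 206 (mod 619)

206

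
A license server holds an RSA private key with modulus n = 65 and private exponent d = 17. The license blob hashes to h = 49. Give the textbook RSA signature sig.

4

h^2 ≡ 49^2 = 2401 ≡ 61
h^4 ≡ 61^2 = 3721 ≡ 16
h^8 ≡ 16^2 = 256 ≡ 61
h^16 ≡ 61^2 = 3721 ≡ 16
17 = 16 + 1, so h^17 ≡ 16·49 ≡ 4 (mod 65)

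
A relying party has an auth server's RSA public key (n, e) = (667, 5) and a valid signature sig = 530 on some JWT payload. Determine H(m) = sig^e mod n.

346

sig^2 ≡ 530^2 = 280900 ≡ 93
sig^4 ≡ 93^2 = 8649 ≡ 645
5 = 4 + 1, so sig^5 ≡ 645·530 ≡ 346 (mod 667)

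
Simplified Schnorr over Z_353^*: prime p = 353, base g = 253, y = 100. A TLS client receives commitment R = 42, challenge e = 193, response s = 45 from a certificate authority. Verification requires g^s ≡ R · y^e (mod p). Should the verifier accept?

accept

g^s mod p:
253^2 = 64009 ≡ 116
253^4 ≡ 116^2 = 13456 ≡ 42
253^8 ≡ 42^2 = 1764 ≡ 352
253^16 ≡ 352^2 = 123904 ≡ 1
253^32 ≡ 1^2 = 1
45 = 32 + 8 + 4 + 1, so 253^45 ≡ 1·352·42·253 ≡ 317 (mod 353)
R · y^e mod p:
100^2 = 10000 ≡ 116
100^4 ≡ 116^2 = 13456 ≡ 42
100^8 ≡ 42^2 = 1764 ≡ 352
100^16 ≡ 352^2 = 123904 ≡ 1
100^32 ≡ 1^2 = 1
100^64 ≡ 1^2 = 1
100^128 ≡ 1^2 = 1
193 = 128 + 64 + 1, so 100^193 ≡ 1·1·100 ≡ 100 (mod 353)
42·100 = 4200 ≡ 317 (mod 353)
317 ≡ 317 (mod 353); signature holds.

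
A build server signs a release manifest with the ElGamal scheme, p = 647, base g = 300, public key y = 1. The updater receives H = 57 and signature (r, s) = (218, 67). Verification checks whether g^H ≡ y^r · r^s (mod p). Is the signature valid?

valid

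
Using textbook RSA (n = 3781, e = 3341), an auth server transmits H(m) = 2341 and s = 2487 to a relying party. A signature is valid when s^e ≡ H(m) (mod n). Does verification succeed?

s^2 ≡ 2487^2 = 6185169 ≡ 3234
s^4 ≡ 3234^2 = 10458756 ≡ 510
s^8 ≡ 510^2 = 260100 ≡ 2992
s^16 ≡ 2992^2 = 8952064 ≡ 2437
s^32 ≡ 2437^2 = 5938969 ≡ 2799
s^64 ≡ 2799^2 = 7834401 ≡ 169
s^128 ≡ 169^2 = 28561 ≡ 2094
s^256 ≡ 2094^2 = 4384836 ≡ 2657
s^512 ≡ 2657^2 = 7059649 ≡ 522
s^1024 ≡ 522^2 = 272484 ≡ 252
s^2048 ≡ 252^2 = 63504 ≡ 3008
3341 = 2048 + 1024 + 256 + 8 + 4 + 1, so s^3341 ≡ 3008·252·2657·2992·510·2487 ≡ 2341 (mod 3781)
2341 = H(m), so the signature checks out.

passes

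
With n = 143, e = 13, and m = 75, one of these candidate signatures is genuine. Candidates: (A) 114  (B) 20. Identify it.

A

Candidate A: 114^13 mod 143 = 75
  → matches m = 75
Candidate B: 20^13 mod 143 = 124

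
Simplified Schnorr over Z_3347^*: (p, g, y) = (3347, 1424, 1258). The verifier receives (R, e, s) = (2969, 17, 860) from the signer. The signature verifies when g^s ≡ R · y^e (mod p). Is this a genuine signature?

forged

g^s mod p:
1424^2 = 2027776 ≡ 2841
1424^4 ≡ 2841^2 = 8071281 ≡ 1664
1424^8 ≡ 1664^2 = 2768896 ≡ 927
1424^16 ≡ 927^2 = 859329 ≡ 2497
1424^32 ≡ 2497^2 = 6235009 ≡ 2895
1424^64 ≡ 2895^2 = 8381025 ≡ 137
1424^128 ≡ 137^2 = 18769 ≡ 2034
1424^256 ≡ 2034^2 = 4137156 ≡ 264
1424^512 ≡ 264^2 = 69696 ≡ 2756
860 = 512 + 256 + 64 + 16 + 8 + 4, so 1424^860 ≡ 2756·264·137·2497·927·1664 ≡ 961 (mod 3347)
R · y^e mod p:
1258^2 = 1582564 ≡ 2780
1258^4 ≡ 2780^2 = 7728400 ≡ 177
1258^8 ≡ 177^2 = 31329 ≡ 1206
1258^16 ≡ 1206^2 = 1454436 ≡ 1838
17 = 16 + 1, so 1258^17 ≡ 1838·1258 ≡ 2774 (mod 3347)
2969·2774 = 8236006 ≡ 2386 (mod 3347)
961 ≠ 2386; the check fails.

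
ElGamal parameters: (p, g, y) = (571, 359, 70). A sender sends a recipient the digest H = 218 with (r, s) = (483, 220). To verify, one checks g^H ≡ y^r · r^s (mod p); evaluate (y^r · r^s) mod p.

70^483 mod 571 = 105
483^220 mod 571 = 524
y^r · r^s ≡ 105·524 = 55020 ≡ 204 (mod 571)

204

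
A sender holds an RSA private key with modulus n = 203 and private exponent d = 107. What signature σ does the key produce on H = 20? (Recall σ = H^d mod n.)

139

H^2 ≡ 20^2 = 400 ≡ 197
H^4 ≡ 197^2 = 38809 ≡ 36
H^8 ≡ 36^2 = 1296 ≡ 78
H^16 ≡ 78^2 = 6084 ≡ 197
H^32 ≡ 197^2 = 38809 ≡ 36
H^64 ≡ 36^2 = 1296 ≡ 78
107 = 64 + 32 + 8 + 2 + 1, so H^107 ≡ 78·36·78·197·20 ≡ 139 (mod 203)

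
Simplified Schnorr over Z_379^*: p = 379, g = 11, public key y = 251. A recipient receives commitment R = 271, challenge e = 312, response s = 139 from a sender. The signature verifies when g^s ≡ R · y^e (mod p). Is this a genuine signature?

g^s mod p:
11^2 = 121
11^4 ≡ 121^2 = 14641 ≡ 239
11^8 ≡ 239^2 = 57121 ≡ 271
11^16 ≡ 271^2 = 73441 ≡ 294
11^32 ≡ 294^2 = 86436 ≡ 24
11^64 ≡ 24^2 = 576 ≡ 197
11^128 ≡ 197^2 = 38809 ≡ 151
139 = 128 + 8 + 2 + 1, so 11^139 ≡ 151·271·121·11 ≡ 140 (mod 379)
R · y^e mod p:
251^2 = 63001 ≡ 87
251^4 ≡ 87^2 = 7569 ≡ 368
251^8 ≡ 368^2 = 135424 ≡ 121
251^16 ≡ 121^2 = 14641 ≡ 239
251^32 ≡ 239^2 = 57121 ≡ 271
251^64 ≡ 271^2 = 73441 ≡ 294
251^128 ≡ 294^2 = 86436 ≡ 24
251^256 ≡ 24^2 = 576 ≡ 197
312 = 256 + 32 + 16 + 8, so 251^312 ≡ 197·271·239·121 ≡ 84 (mod 379)
271·84 = 22764 ≡ 24 (mod 379)
140 ≠ 24; the check fails.

forged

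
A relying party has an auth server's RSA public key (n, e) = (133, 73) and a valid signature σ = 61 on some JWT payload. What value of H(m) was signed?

σ^2 ≡ 61^2 = 3721 ≡ 130
σ^4 ≡ 130^2 = 16900 ≡ 9
σ^8 ≡ 9^2 = 81
σ^16 ≡ 81^2 = 6561 ≡ 44
σ^32 ≡ 44^2 = 1936 ≡ 74
σ^64 ≡ 74^2 = 5476 ≡ 23
73 = 64 + 8 + 1, so σ^73 ≡ 23·81·61 ≡ 61 (mod 133)

61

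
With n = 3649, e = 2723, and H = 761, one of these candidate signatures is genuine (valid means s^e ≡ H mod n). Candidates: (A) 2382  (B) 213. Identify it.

Candidate A: 2382^2 = 5673924 ≡ 3378; 2382^4 ≡ 3378^2 = 11410884 ≡ 461; 2382^8 ≡ 461^2 = 212521 ≡ 879; 2382^16 ≡ 879^2 = 772641 ≡ 2702; 2382^32 ≡ 2702^2 = 7300804 ≡ 2804; 2382^64 ≡ 2804^2 = 7862416 ≡ 2470; 2382^128 ≡ 2470^2 = 6100900 ≡ 3421; 2382^256 ≡ 3421^2 = 11703241 ≡ 898; 2382^512 ≡ 898^2 = 806404 ≡ 3624; 2382^1024 ≡ 3624^2 = 13133376 ≡ 625; 2382^2048 ≡ 625^2 = 390625 ≡ 182; 2723 = 2048 + 512 + 128 + 32 + 2 + 1, so 2382^2723 ≡ 182·3624·3421·2804·3378·2382 ≡ 761 (mod 3649)
  → matches H = 761
Candidate B: 213^2 = 45369 ≡ 1581; 213^4 ≡ 1581^2 = 2499561 ≡ 3645; 213^8 ≡ 3645^2 = 13286025 ≡ 16; 213^16 ≡ 16^2 = 256; 213^32 ≡ 256^2 = 65536 ≡ 3503; 213^64 ≡ 3503^2 = 12271009 ≡ 3071; 213^128 ≡ 3071^2 = 9431041 ≡ 2025; 213^256 ≡ 2025^2 = 4100625 ≡ 2798; 213^512 ≡ 2798^2 = 7828804 ≡ 1699; 213^1024 ≡ 1699^2 = 2886601 ≡ 242; 213^2048 ≡ 242^2 = 58564 ≡ 180; 2723 = 2048 + 512 + 128 + 32 + 2 + 1, so 213^2723 ≡ 180·1699·2025·3503·1581·213 ≡ 3464 (mod 3649)

A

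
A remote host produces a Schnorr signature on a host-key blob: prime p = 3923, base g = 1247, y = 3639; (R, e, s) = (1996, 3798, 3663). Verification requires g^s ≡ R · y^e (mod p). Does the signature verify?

verifies

g^s mod p:
1247^2 = 1555009 ≡ 1501
1247^4 ≡ 1501^2 = 2253001 ≡ 1199
1247^8 ≡ 1199^2 = 1437601 ≡ 1783
1247^16 ≡ 1783^2 = 3179089 ≡ 1459
1247^32 ≡ 1459^2 = 2128681 ≡ 2415
1247^64 ≡ 2415^2 = 5832225 ≡ 2647
1247^128 ≡ 2647^2 = 7006609 ≡ 131
1247^256 ≡ 131^2 = 17161 ≡ 1469
1247^512 ≡ 1469^2 = 2157961 ≡ 311
1247^1024 ≡ 311^2 = 96721 ≡ 2569
1247^2048 ≡ 2569^2 = 6599761 ≡ 1275
3663 = 2048 + 1024 + 512 + 64 + 8 + 4 + 2 + 1, so 1247^3663 ≡ 1275·2569·311·2647·1783·1199·1501·1247 ≡ 1499 (mod 3923)
R · y^e mod p:
3639^2 = 13242321 ≡ 2196
3639^4 ≡ 2196^2 = 4822416 ≡ 1049
3639^8 ≡ 1049^2 = 1100401 ≡ 1961
3639^16 ≡ 1961^2 = 3845521 ≡ 981
3639^32 ≡ 981^2 = 962361 ≡ 1226
3639^64 ≡ 1226^2 = 1503076 ≡ 567
3639^128 ≡ 567^2 = 321489 ≡ 3726
3639^256 ≡ 3726^2 = 13883076 ≡ 3502
3639^512 ≡ 3502^2 = 12264004 ≡ 706
3639^1024 ≡ 706^2 = 498436 ≡ 215
3639^2048 ≡ 215^2 = 46225 ≡ 3072
3798 = 2048 + 1024 + 512 + 128 + 64 + 16 + 4 + 2, so 3639^3798 ≡ 3072·215·706·3726·567·981·1049·2196 ≡ 612 (mod 3923)
1996·612 = 1221552 ≡ 1499 (mod 3923)
1499 ≡ 1499 (mod 3923); signature holds.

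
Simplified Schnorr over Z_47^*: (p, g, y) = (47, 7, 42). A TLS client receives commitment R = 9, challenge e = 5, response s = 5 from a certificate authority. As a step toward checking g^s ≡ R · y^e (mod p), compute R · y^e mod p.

42^5 mod 47 = 24
R · y^e ≡ 9·24 = 216 ≡ 28 (mod 47)

28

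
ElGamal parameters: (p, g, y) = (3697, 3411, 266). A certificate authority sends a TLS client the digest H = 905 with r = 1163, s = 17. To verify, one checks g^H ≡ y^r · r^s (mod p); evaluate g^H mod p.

1462

3411^905 mod 3697 = 1462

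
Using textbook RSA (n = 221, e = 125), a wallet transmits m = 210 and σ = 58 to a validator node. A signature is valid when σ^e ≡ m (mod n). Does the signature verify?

σ^2 ≡ 58^2 = 3364 ≡ 49
σ^4 ≡ 49^2 = 2401 ≡ 191
σ^8 ≡ 191^2 = 36481 ≡ 16
σ^16 ≡ 16^2 = 256 ≡ 35
σ^32 ≡ 35^2 = 1225 ≡ 120
σ^64 ≡ 120^2 = 14400 ≡ 35
125 = 64 + 32 + 16 + 8 + 4 + 1, so σ^125 ≡ 35·120·35·16·191·58 ≡ 210 (mod 221)
Since 210 equals the digest 210, verification succeeds.

verifies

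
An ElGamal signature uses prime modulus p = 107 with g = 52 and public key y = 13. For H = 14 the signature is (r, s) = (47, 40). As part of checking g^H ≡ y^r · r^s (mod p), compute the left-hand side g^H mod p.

52^14 mod 107 = 30

30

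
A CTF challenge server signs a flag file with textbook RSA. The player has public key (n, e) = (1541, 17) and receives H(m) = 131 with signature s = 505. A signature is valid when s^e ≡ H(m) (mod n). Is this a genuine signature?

forged

s^2 ≡ 505^2 = 255025 ≡ 760
s^4 ≡ 760^2 = 577600 ≡ 1266
s^8 ≡ 1266^2 = 1602756 ≡ 116
s^16 ≡ 116^2 = 13456 ≡ 1128
17 = 16 + 1, so s^17 ≡ 1128·505 ≡ 1011 (mod 1541)
The recovered value 1011 does not match the digest 131.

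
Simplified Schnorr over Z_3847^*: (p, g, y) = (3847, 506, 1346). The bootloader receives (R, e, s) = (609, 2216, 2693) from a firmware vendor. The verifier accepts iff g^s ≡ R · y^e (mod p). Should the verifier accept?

g^s mod p:
506^2 = 256036 ≡ 2134
506^4 ≡ 2134^2 = 4553956 ≡ 2955
506^8 ≡ 2955^2 = 8732025 ≡ 3182
506^16 ≡ 3182^2 = 10125124 ≡ 3667
506^32 ≡ 3667^2 = 13446889 ≡ 1624
506^64 ≡ 1624^2 = 2637376 ≡ 2181
506^128 ≡ 2181^2 = 4756761 ≡ 1869
506^256 ≡ 1869^2 = 3493161 ≡ 85
506^512 ≡ 85^2 = 7225 ≡ 3378
506^1024 ≡ 3378^2 = 11410884 ≡ 682
506^2048 ≡ 682^2 = 465124 ≡ 3484
2693 = 2048 + 512 + 128 + 4 + 1, so 506^2693 ≡ 3484·3378·1869·2955·506 ≡ 3199 (mod 3847)
R · y^e mod p:
1346^2 = 1811716 ≡ 3626
1346^4 ≡ 3626^2 = 13147876 ≡ 2677
1346^8 ≡ 2677^2 = 7166329 ≡ 3215
1346^16 ≡ 3215^2 = 10336225 ≡ 3183
1346^32 ≡ 3183^2 = 10131489 ≡ 2338
1346^64 ≡ 2338^2 = 5466244 ≡ 3504
1346^128 ≡ 3504^2 = 12278016 ≡ 2239
1346^256 ≡ 2239^2 = 5013121 ≡ 480
1346^512 ≡ 480^2 = 230400 ≡ 3427
1346^1024 ≡ 3427^2 = 11744329 ≡ 3285
1346^2048 ≡ 3285^2 = 10791225 ≡ 390
2216 = 2048 + 128 + 32 + 8, so 1346^2216 ≡ 390·2239·2338·3215 ≡ 2477 (mod 3847)
609·2477 = 1508493 ≡ 469 (mod 3847)
3199 ≠ 469; the check fails.

reject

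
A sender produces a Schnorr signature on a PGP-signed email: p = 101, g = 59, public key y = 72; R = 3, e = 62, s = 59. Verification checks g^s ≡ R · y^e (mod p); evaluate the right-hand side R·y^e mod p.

Squares mod 101: 72^1≡72, 72^2≡33, 72^4≡79, 72^8≡80, 72^16≡37, 72^32≡56
62 = 32 + 16 + 8 + 4 + 2, so 72^62 ≡ 56·37·80·79·33 ≡ 43 (mod 101)
R · y^e ≡ 3·43 = 129 ≡ 28 (mod 101)

28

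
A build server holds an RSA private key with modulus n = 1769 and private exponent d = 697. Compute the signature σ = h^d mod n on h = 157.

505

h^697 mod 1769 = 505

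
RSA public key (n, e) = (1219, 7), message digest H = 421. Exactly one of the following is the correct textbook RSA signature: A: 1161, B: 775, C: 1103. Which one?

Candidate A: Squares mod 1219: 1161^1≡1161, 1161^2≡926, 1161^4≡519; 7 = 4 + 2 + 1, so 1161^7 ≡ 519·926·1161 ≡ 421 (mod 1219)
  → matches H = 421
Candidate B: Squares mod 1219: 775^1≡775, 775^2≡877, 775^4≡1159; 7 = 4 + 2 + 1, so 775^7 ≡ 1159·877·775 ≡ 1145 (mod 1219)
Candidate C: Squares mod 1219: 1103^1≡1103, 1103^2≡47, 1103^4≡990; 7 = 4 + 2 + 1, so 1103^7 ≡ 990·47·1103 ≡ 252 (mod 1219)

A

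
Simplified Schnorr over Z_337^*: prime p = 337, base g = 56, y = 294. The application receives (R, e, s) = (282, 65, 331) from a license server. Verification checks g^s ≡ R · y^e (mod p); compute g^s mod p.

56^331 mod 337 = 312

312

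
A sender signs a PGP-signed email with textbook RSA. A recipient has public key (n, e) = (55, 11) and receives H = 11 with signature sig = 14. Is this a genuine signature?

Squares mod 55: sig^1≡14, sig^2≡31, sig^4≡26, sig^8≡16
11 = 8 + 2 + 1, so sig^11 ≡ 16·31·14 ≡ 14 (mod 55)
14 ≠ 11, so verification fails.

forged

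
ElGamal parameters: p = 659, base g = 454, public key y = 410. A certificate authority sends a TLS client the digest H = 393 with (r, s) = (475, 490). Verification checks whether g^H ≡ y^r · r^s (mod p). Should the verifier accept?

reject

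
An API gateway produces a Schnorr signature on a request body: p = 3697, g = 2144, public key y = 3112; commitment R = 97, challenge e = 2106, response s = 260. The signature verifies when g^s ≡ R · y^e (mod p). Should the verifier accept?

g^s mod p:
2144^260 mod 3697 = 3264
R · y^e mod p:
3112^2106 mod 3697 = 1133
97·1133 = 109901 ≡ 2688 (mod 3697)
3264 ≠ 2688; the check fails.

reject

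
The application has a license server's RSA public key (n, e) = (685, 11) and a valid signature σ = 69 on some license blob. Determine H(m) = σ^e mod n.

39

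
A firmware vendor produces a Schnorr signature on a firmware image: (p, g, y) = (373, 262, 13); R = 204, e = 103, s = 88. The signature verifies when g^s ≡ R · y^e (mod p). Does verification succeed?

fails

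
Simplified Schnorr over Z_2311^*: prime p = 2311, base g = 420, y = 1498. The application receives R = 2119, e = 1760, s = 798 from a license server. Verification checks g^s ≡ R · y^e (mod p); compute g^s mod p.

420^2 = 176400 ≡ 764
420^4 ≡ 764^2 = 583696 ≡ 1324
420^8 ≡ 1324^2 = 1752976 ≡ 1238
420^16 ≡ 1238^2 = 1532644 ≡ 451
420^32 ≡ 451^2 = 203401 ≡ 33
420^64 ≡ 33^2 = 1089
420^128 ≡ 1089^2 = 1185921 ≡ 378
420^256 ≡ 378^2 = 142884 ≡ 1913
420^512 ≡ 1913^2 = 3659569 ≡ 1256
798 = 512 + 256 + 16 + 8 + 4 + 2, so 420^798 ≡ 1256·1913·451·1238·1324·764 ≡ 1034 (mod 2311)

1034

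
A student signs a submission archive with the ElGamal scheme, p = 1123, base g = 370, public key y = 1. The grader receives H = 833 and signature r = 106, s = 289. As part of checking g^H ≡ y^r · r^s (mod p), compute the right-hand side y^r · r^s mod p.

1122

1^2 = 1
1^4 ≡ 1^2 = 1
1^8 ≡ 1^2 = 1
1^16 ≡ 1^2 = 1
1^32 ≡ 1^2 = 1
1^64 ≡ 1^2 = 1
106 = 64 + 32 + 8 + 2, so 1^106 ≡ 1·1·1·1 ≡ 1 (mod 1123)
106^2 = 11236 ≡ 6
106^4 ≡ 6^2 = 36
106^8 ≡ 36^2 = 1296 ≡ 173
106^16 ≡ 173^2 = 29929 ≡ 731
106^32 ≡ 731^2 = 534361 ≡ 936
106^64 ≡ 936^2 = 876096 ≡ 156
106^128 ≡ 156^2 = 24336 ≡ 753
106^256 ≡ 753^2 = 567009 ≡ 1017
289 = 256 + 32 + 1, so 106^289 ≡ 1017·936·106 ≡ 1122 (mod 1123)
y^r · r^s ≡ 1·1122 = 1122 ≡ 1122 (mod 1123)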